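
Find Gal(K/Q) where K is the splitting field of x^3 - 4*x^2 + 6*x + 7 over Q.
Gal(K/Q) = S_3 (symmetric group of order 6)

Compute the discriminant of x^3 + (-4)*x^2 + (6)*x + (7): Δ = -2843. Since Δ is not a rational square, the Galois group is not contained in A_3; it must be the full S_3 (irreducibility of the cubic rules out anything smaller).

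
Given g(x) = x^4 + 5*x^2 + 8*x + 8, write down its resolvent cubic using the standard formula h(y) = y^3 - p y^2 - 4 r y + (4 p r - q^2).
h(y) = y^3 - 5*y^2 - 32*y + 96

Identify coefficients: p = 5, q = 8, r = 8.
Plug into h(y) = y^3 - p y^2 - 4 r y + (4 p r - q^2):
  h(y) = y^3 - (5) y^2 - 4*(8) y + (4*(5)*(8) - (8)^2)
       = y^3 + (-5) y^2 + (-32) y + (96).
Simplifying: h(y) = y^3 - 5*y^2 - 32*y + 96.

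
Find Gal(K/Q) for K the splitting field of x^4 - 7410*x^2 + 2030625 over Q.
Gal(K/Q) = Z/2Z (cyclic of order 2)

f factors as (x^2 - 285)(x^2 - 7125), so the splitting field is K = Q(sqrt(285), sqrt(7125)). The squarefree part of 285 is 285 and the squarefree part of 7125 is also 285, so sqrt(285) and sqrt(7125) are both rational multiples of sqrt(285). Hence Q(sqrt(285)) = Q(sqrt(7125)) = Q(sqrt(285)), and the splitting field collapses to a single degree-2 extension with Galois group Z/2Z.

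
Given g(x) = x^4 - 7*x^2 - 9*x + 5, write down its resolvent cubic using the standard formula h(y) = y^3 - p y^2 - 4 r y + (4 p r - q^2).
h(y) = y^3 + 7*y^2 - 20*y - 221

Identify coefficients: p = -7, q = -9, r = 5.
Plug into h(y) = y^3 - p y^2 - 4 r y + (4 p r - q^2):
  h(y) = y^3 - (-7) y^2 - 4*(5) y + (4*(-7)*(5) - (-9)^2)
       = y^3 + (7) y^2 + (-20) y + (-221).
Simplifying: h(y) = y^3 + 7*y^2 - 20*y - 221.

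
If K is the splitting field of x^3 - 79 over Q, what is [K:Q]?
[K:Q] = 6

x^3 - 79 has one real root r = 79^(1/3) and two complex roots r*zeta_3, r*zeta_3^2 where zeta_3 = e^(2*pi*i/3). The splitting field is Q(r, zeta_3). [Q(r):Q] = 3 and [Q(zeta_3):Q] = 2 with gcd = 1, so [Q(r, zeta_3):Q] = 3 * 2 = 6.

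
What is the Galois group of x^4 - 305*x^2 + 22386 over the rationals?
Gal(K/Q) = V_4 (Klein four-group, Z/2Z × Z/2Z)

f factors as (x^2 - 123)(x^2 - 182), so the splitting field is K = Q(sqrt(123), sqrt(182)). The elements 123, 182, 22386 are all non-squares in Q, so sqrt(123) and sqrt(182) generate independent quadratic extensions. Thus [K:Q] = 4 and Gal(K/Q) is generated by the two order-2 automorphisms sqrt(123) ↦ -sqrt(123) and sqrt(182) ↦ -sqrt(182), giving V_4.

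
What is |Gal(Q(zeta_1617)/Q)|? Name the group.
|Gal(Q(zeta_1617)/Q)| = phi(1617) = 840; group ≅ (Z/1617Z)^* ≅ Z/2Z × Z/10Z × Z/42Z

The n-th cyclotomic polynomial Φ_1617(x) is the minimal polynomial of zeta_1617 over Q and has degree phi(1617) = 840. So Q(zeta_1617) is a degree-840 Galois extension with Galois group (Z/1617Z)^*. By CRT, (Z/1617Z)^* ≅ (Z/3Z)^* × (Z/49Z)^* × (Z/11Z)^*. Each prime-power unit group is (Z/3Z)^* ≅ Z/2Z; (Z/49Z)^* ≅ Z/42Z; (Z/11Z)^* ≅ Z/10Z. Hence Gal(Q(zeta_1617)/Q) ≅ Z/2Z × Z/10Z × Z/42Z.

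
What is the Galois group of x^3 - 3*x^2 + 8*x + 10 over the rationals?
Gal(K/Q) = S_3 (symmetric group of order 6)

Compute the discriminant of x^3 + (-3)*x^2 + (8)*x + (10): Δ = -7412. Since Δ is not a rational square, the Galois group is not contained in A_3; it must be the full S_3 (irreducibility of the cubic rules out anything smaller).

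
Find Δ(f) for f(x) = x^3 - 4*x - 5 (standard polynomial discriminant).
Δ = -419

For x^3 + a x^2 + b x + c the discriminant is Δ = 18 a b c - 4 a^3 c + a^2 b^2 - 4 b^3 - 27 c^2.
Plug a = 0, b = -4, c = -5:
  18*(0)*(-4)*(-5) - 4*(0)^3*(-5) + (0)^2*(-4)^2 - 4*(-4)^3 - 27*(-5)^2
  = 0 + (0) + 0 + (256) + (-675)
  = -419.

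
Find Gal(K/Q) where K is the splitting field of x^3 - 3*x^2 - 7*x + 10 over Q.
Gal(K/Q) = S_3 (symmetric group of order 6)

Compute the discriminant of x^3 + (-3)*x^2 + (-7)*x + (10): Δ = 3973. Since Δ is not a rational square, the Galois group is not contained in A_3; it must be the full S_3 (irreducibility of the cubic rules out anything smaller).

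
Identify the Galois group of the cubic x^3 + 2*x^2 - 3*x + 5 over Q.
Gal(K/Q) = S_3 (symmetric group of order 6)

Compute the discriminant of x^3 + (2)*x^2 + (-3)*x + (5): Δ = -1231. Since Δ is not a rational square, the Galois group is not contained in A_3; it must be the full S_3 (irreducibility of the cubic rules out anything smaller).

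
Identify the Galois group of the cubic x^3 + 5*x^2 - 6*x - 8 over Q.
Gal(K/Q) = S_3 (symmetric group of order 6)

Compute the discriminant of x^3 + (5)*x^2 + (-6)*x + (-8): Δ = 8356. Since Δ is not a rational square, the Galois group is not contained in A_3; it must be the full S_3 (irreducibility of the cubic rules out anything smaller).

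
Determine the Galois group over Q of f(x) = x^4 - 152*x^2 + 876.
Gal(K/Q) = V_4 (Klein four-group, Z/2Z × Z/2Z)

f factors as (x^2 - 6)(x^2 - 146), so the splitting field is K = Q(sqrt(6), sqrt(146)). The elements 6, 146, 876 are all non-squares in Q, so sqrt(6) and sqrt(146) generate independent quadratic extensions. Thus [K:Q] = 4 and Gal(K/Q) is generated by the two order-2 automorphisms sqrt(6) ↦ -sqrt(6) and sqrt(146) ↦ -sqrt(146), giving V_4.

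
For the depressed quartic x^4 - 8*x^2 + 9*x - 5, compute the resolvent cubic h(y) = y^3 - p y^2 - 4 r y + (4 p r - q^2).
h(y) = y^3 + 8*y^2 + 20*y + 79

Identify coefficients: p = -8, q = 9, r = -5.
Plug into h(y) = y^3 - p y^2 - 4 r y + (4 p r - q^2):
  h(y) = y^3 - (-8) y^2 - 4*(-5) y + (4*(-8)*(-5) - (9)^2)
       = y^3 + (8) y^2 + (20) y + (79).
Simplifying: h(y) = y^3 + 8*y^2 + 20*y + 79.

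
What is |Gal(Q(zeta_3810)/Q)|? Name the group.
|Gal(Q(zeta_3810)/Q)| = phi(3810) = 1008; group ≅ (Z/3810Z)^* ≅ Z/2Z × Z/4Z × Z/126Z

The n-th cyclotomic polynomial Φ_3810(x) is the minimal polynomial of zeta_3810 over Q and has degree phi(3810) = 1008. So Q(zeta_3810) is a degree-1008 Galois extension with Galois group (Z/3810Z)^*. By CRT, (Z/3810Z)^* ≅ (Z/2Z)^* × (Z/3Z)^* × (Z/5Z)^* × (Z/127Z)^*. Each prime-power unit group is (Z/2Z)^* ≅ trivial group (order 1); (Z/3Z)^* ≅ Z/2Z; (Z/5Z)^* ≅ Z/4Z; (Z/127Z)^* ≅ Z/126Z. Hence Gal(Q(zeta_3810)/Q) ≅ Z/2Z × Z/4Z × Z/126Z.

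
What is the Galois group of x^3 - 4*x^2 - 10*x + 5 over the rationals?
Gal(K/Q) = S_3 (symmetric group of order 6)

Compute the discriminant of x^3 + (-4)*x^2 + (-10)*x + (5): Δ = 9805. Since Δ is not a rational square, the Galois group is not contained in A_3; it must be the full S_3 (irreducibility of the cubic rules out anything smaller).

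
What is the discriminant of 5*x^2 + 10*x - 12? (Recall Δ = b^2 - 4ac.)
Δ = 340

For a quadratic a x^2 + b x + c the discriminant is Δ = b^2 - 4ac = (10)^2 - 4*(5)*(-12) = 100 - (-240) = 340.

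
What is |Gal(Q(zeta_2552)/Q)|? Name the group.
|Gal(Q(zeta_2552)/Q)| = phi(2552) = 1120; group ≅ (Z/2552Z)^* ≅ Z/2Z × Z/2Z × Z/10Z × Z/28Z

The n-th cyclotomic polynomial Φ_2552(x) is the minimal polynomial of zeta_2552 over Q and has degree phi(2552) = 1120. So Q(zeta_2552) is a degree-1120 Galois extension with Galois group (Z/2552Z)^*. By CRT, (Z/2552Z)^* ≅ (Z/8Z)^* × (Z/11Z)^* × (Z/29Z)^*. Each prime-power unit group is (Z/8Z)^* ≅ Z/2Z × Z/2Z; (Z/11Z)^* ≅ Z/10Z; (Z/29Z)^* ≅ Z/28Z. Hence Gal(Q(zeta_2552)/Q) ≅ Z/2Z × Z/2Z × Z/10Z × Z/28Z.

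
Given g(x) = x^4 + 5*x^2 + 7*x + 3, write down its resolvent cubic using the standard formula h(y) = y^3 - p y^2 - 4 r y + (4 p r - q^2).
h(y) = y^3 - 5*y^2 - 12*y + 11

Identify coefficients: p = 5, q = 7, r = 3.
Plug into h(y) = y^3 - p y^2 - 4 r y + (4 p r - q^2):
  h(y) = y^3 - (5) y^2 - 4*(3) y + (4*(5)*(3) - (7)^2)
       = y^3 + (-5) y^2 + (-12) y + (11).
Simplifying: h(y) = y^3 - 5*y^2 - 12*y + 11.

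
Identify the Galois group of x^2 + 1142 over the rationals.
Gal(K/Q) = Z/2Z (cyclic of order 2)

x^2 + 1142 is irreducible over Q since -1142 is not a rational square. The splitting field Q(sqrt(-1142)) has degree 2 over Q, and its unique nontrivial automorphism is sqrt(-1142) ↦ -sqrt(-1142). Hence Gal(Q(sqrt(-1142))/Q) = Z/2Z.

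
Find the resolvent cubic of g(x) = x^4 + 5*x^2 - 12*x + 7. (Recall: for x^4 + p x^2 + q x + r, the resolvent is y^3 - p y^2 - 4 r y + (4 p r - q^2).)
h(y) = y^3 - 5*y^2 - 28*y - 4

Identify coefficients: p = 5, q = -12, r = 7.
Plug into h(y) = y^3 - p y^2 - 4 r y + (4 p r - q^2):
  h(y) = y^3 - (5) y^2 - 4*(7) y + (4*(5)*(7) - (-12)^2)
       = y^3 + (-5) y^2 + (-28) y + (-4).
Simplifying: h(y) = y^3 - 5*y^2 - 28*y - 4.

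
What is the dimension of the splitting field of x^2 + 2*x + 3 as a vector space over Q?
[K:Q] = 2

The discriminant of x^2 + (2)*x + (3) is b^2 - 4c = 4 - (12) = -8. Since -8 is not a perfect square in Q, the polynomial is irreducible over Q. Its two roots generate a degree-2 extension, so [K:Q] = 2.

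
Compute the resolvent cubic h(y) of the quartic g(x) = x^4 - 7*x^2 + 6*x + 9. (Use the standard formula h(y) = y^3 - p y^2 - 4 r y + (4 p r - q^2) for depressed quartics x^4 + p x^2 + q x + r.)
h(y) = y^3 + 7*y^2 - 36*y - 288

Identify coefficients: p = -7, q = 6, r = 9.
Plug into h(y) = y^3 - p y^2 - 4 r y + (4 p r - q^2):
  h(y) = y^3 - (-7) y^2 - 4*(9) y + (4*(-7)*(9) - (6)^2)
       = y^3 + (7) y^2 + (-36) y + (-288).
Simplifying: h(y) = y^3 + 7*y^2 - 36*y - 288.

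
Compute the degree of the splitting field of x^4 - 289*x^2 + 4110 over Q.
[K:Q] = 4

f factors as (x^2 - 274)(x^2 - 15); the splitting field is K = Q(sqrt(274), sqrt(15)). Since 274, 15, and 4110 are all non-squares in Q, the three subfields Q(sqrt(274)), Q(sqrt(15)), Q(sqrt(4110)) are distinct degree-2 extensions, so [K:Q] = 4 (Klein four Galois group).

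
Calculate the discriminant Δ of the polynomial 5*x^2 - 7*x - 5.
Δ = 149

For a quadratic a x^2 + b x + c the discriminant is Δ = b^2 - 4ac = (-7)^2 - 4*(5)*(-5) = 49 - (-100) = 149.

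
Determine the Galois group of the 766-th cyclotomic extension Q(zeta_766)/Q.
|Gal(Q(zeta_766)/Q)| = phi(766) = 382; group ≅ (Z/766Z)^* ≅ Z/382Z

The n-th cyclotomic polynomial Φ_766(x) is the minimal polynomial of zeta_766 over Q and has degree phi(766) = 382. So Q(zeta_766) is a degree-382 Galois extension with Galois group (Z/766Z)^*. By CRT, (Z/766Z)^* ≅ (Z/2Z)^* × (Z/383Z)^*. Each prime-power unit group is (Z/2Z)^* ≅ trivial group (order 1); (Z/383Z)^* ≅ Z/382Z. Hence Gal(Q(zeta_766)/Q) ≅ Z/382Z.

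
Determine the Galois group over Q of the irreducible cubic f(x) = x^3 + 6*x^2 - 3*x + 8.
Gal(K/Q) = S_3 (symmetric group of order 6)

Compute the discriminant of x^3 + (6)*x^2 + (-3)*x + (8): Δ = -10800. Since Δ is not a rational square, the Galois group is not contained in A_3; it must be the full S_3 (irreducibility of the cubic rules out anything smaller).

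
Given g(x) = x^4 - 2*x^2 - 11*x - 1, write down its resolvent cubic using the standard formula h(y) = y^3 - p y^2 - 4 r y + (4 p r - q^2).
h(y) = y^3 + 2*y^2 + 4*y - 113

Identify coefficients: p = -2, q = -11, r = -1.
Plug into h(y) = y^3 - p y^2 - 4 r y + (4 p r - q^2):
  h(y) = y^3 - (-2) y^2 - 4*(-1) y + (4*(-2)*(-1) - (-11)^2)
       = y^3 + (2) y^2 + (4) y + (-113).
Simplifying: h(y) = y^3 + 2*y^2 + 4*y - 113.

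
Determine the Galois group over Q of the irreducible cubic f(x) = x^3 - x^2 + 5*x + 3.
Gal(K/Q) = S_3 (symmetric group of order 6)

Compute the discriminant of x^3 + (-1)*x^2 + (5)*x + (3): Δ = -976. Since Δ is not a rational square, the Galois group is not contained in A_3; it must be the full S_3 (irreducibility of the cubic rules out anything smaller).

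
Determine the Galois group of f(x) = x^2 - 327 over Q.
Gal(K/Q) = Z/2Z (cyclic of order 2)

x^2 - 327 is irreducible over Q since 327 is not a rational square. The splitting field Q(sqrt(327)) has degree 2 over Q, and its unique nontrivial automorphism is sqrt(327) ↦ -sqrt(327). Hence Gal(Q(sqrt(327))/Q) = Z/2Z.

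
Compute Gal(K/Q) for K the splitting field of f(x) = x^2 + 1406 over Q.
Gal(K/Q) = Z/2Z (cyclic of order 2)

x^2 + 1406 is irreducible over Q since -1406 is not a rational square. The splitting field Q(sqrt(-1406)) has degree 2 over Q, and its unique nontrivial automorphism is sqrt(-1406) ↦ -sqrt(-1406). Hence Gal(Q(sqrt(-1406))/Q) = Z/2Z.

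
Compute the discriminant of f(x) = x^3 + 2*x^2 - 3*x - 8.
Δ = -464

For x^3 + a x^2 + b x + c the discriminant is Δ = 18 a b c - 4 a^3 c + a^2 b^2 - 4 b^3 - 27 c^2.
Plug a = 2, b = -3, c = -8:
  18*(2)*(-3)*(-8) - 4*(2)^3*(-8) + (2)^2*(-3)^2 - 4*(-3)^3 - 27*(-8)^2
  = 864 + (256) + 36 + (108) + (-1728)
  = -464.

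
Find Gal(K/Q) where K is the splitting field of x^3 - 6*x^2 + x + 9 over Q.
Gal(K/Q) = S_3 (symmetric group of order 6)

Compute the discriminant of x^3 + (-6)*x^2 + (1)*x + (9): Δ = 4649. Since Δ is not a rational square, the Galois group is not contained in A_3; it must be the full S_3 (irreducibility of the cubic rules out anything smaller).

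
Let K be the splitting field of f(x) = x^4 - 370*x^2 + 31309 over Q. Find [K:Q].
[K:Q] = 4

f factors as (x^2 - 131)(x^2 - 239); the splitting field is K = Q(sqrt(131), sqrt(239)). Since 131, 239, and 31309 are all non-squares in Q, the three subfields Q(sqrt(131)), Q(sqrt(239)), Q(sqrt(31309)) are distinct degree-2 extensions, so [K:Q] = 4 (Klein four Galois group).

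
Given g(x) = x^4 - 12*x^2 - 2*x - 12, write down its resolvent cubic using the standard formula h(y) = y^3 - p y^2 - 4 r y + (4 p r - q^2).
h(y) = y^3 + 12*y^2 + 48*y + 572

Identify coefficients: p = -12, q = -2, r = -12.
Plug into h(y) = y^3 - p y^2 - 4 r y + (4 p r - q^2):
  h(y) = y^3 - (-12) y^2 - 4*(-12) y + (4*(-12)*(-12) - (-2)^2)
       = y^3 + (12) y^2 + (48) y + (572).
Simplifying: h(y) = y^3 + 12*y^2 + 48*y + 572.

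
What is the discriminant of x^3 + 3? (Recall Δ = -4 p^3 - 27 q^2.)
Δ = -243

For a depressed cubic x^3 + p x + q the discriminant is Δ = -4 p^3 - 27 q^2 = -4*(0)^3 - 27*(3)^2 = 0 - 243 = -243.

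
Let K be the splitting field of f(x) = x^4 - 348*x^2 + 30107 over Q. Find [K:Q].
[K:Q] = 4

f factors as (x^2 - 187)(x^2 - 161); the splitting field is K = Q(sqrt(187), sqrt(161)). Since 187, 161, and 30107 are all non-squares in Q, the three subfields Q(sqrt(187)), Q(sqrt(161)), Q(sqrt(30107)) are distinct degree-2 extensions, so [K:Q] = 4 (Klein four Galois group).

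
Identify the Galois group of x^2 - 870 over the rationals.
Gal(K/Q) = Z/2Z (cyclic of order 2)

x^2 - 870 is irreducible over Q since 870 is not a rational square. The splitting field Q(sqrt(870)) has degree 2 over Q, and its unique nontrivial automorphism is sqrt(870) ↦ -sqrt(870). Hence Gal(Q(sqrt(870))/Q) = Z/2Z.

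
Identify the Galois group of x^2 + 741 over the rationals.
Gal(K/Q) = Z/2Z (cyclic of order 2)

x^2 + 741 is irreducible over Q since -741 is not a rational square. The splitting field Q(sqrt(-741)) has degree 2 over Q, and its unique nontrivial automorphism is sqrt(-741) ↦ -sqrt(-741). Hence Gal(Q(sqrt(-741))/Q) = Z/2Z.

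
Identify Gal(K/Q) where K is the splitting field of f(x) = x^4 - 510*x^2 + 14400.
Gal(K/Q) = Z/2Z (cyclic of order 2)

f factors as (x^2 - 30)(x^2 - 480), so the splitting field is K = Q(sqrt(30), sqrt(480)). The squarefree part of 30 is 30 and the squarefree part of 480 is also 30, so sqrt(30) and sqrt(480) are both rational multiples of sqrt(30). Hence Q(sqrt(30)) = Q(sqrt(480)) = Q(sqrt(30)), and the splitting field collapses to a single degree-2 extension with Galois group Z/2Z.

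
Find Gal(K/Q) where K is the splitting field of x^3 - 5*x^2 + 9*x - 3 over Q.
Gal(K/Q) = S_3 (symmetric group of order 6)

Compute the discriminant of x^3 + (-5)*x^2 + (9)*x + (-3): Δ = -204. Since Δ is not a rational square, the Galois group is not contained in A_3; it must be the full S_3 (irreducibility of the cubic rules out anything smaller).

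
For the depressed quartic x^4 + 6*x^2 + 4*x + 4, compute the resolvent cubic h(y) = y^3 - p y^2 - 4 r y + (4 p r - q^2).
h(y) = y^3 - 6*y^2 - 16*y + 80

Identify coefficients: p = 6, q = 4, r = 4.
Plug into h(y) = y^3 - p y^2 - 4 r y + (4 p r - q^2):
  h(y) = y^3 - (6) y^2 - 4*(4) y + (4*(6)*(4) - (4)^2)
       = y^3 + (-6) y^2 + (-16) y + (80).
Simplifying: h(y) = y^3 - 6*y^2 - 16*y + 80.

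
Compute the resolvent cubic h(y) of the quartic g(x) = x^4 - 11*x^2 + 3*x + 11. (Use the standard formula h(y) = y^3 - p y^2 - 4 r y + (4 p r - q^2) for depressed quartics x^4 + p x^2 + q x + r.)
h(y) = y^3 + 11*y^2 - 44*y - 493

Identify coefficients: p = -11, q = 3, r = 11.
Plug into h(y) = y^3 - p y^2 - 4 r y + (4 p r - q^2):
  h(y) = y^3 - (-11) y^2 - 4*(11) y + (4*(-11)*(11) - (3)^2)
       = y^3 + (11) y^2 + (-44) y + (-493).
Simplifying: h(y) = y^3 + 11*y^2 - 44*y - 493.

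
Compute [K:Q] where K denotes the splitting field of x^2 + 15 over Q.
[K:Q] = 2

The discriminant of x^2 + (0)*x + (15) is b^2 - 4c = 0 - (60) = -60. Since -60 is not a perfect square in Q, the polynomial is irreducible over Q. Its two roots generate a degree-2 extension, so [K:Q] = 2.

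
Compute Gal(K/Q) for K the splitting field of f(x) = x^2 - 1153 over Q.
Gal(K/Q) = Z/2Z (cyclic of order 2)

x^2 - 1153 is irreducible over Q since 1153 is not a rational square. The splitting field Q(sqrt(1153)) has degree 2 over Q, and its unique nontrivial automorphism is sqrt(1153) ↦ -sqrt(1153). Hence Gal(Q(sqrt(1153))/Q) = Z/2Z.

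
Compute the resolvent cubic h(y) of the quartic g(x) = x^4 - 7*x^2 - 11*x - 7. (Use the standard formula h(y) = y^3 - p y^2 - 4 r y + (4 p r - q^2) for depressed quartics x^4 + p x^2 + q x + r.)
h(y) = y^3 + 7*y^2 + 28*y + 75

Identify coefficients: p = -7, q = -11, r = -7.
Plug into h(y) = y^3 - p y^2 - 4 r y + (4 p r - q^2):
  h(y) = y^3 - (-7) y^2 - 4*(-7) y + (4*(-7)*(-7) - (-11)^2)
       = y^3 + (7) y^2 + (28) y + (75).
Simplifying: h(y) = y^3 + 7*y^2 + 28*y + 75.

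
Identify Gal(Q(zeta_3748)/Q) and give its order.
|Gal(Q(zeta_3748)/Q)| = phi(3748) = 1872; group ≅ (Z/3748Z)^* ≅ Z/2Z × Z/936Z

The n-th cyclotomic polynomial Φ_3748(x) is the minimal polynomial of zeta_3748 over Q and has degree phi(3748) = 1872. So Q(zeta_3748) is a degree-1872 Galois extension with Galois group (Z/3748Z)^*. By CRT, (Z/3748Z)^* ≅ (Z/4Z)^* × (Z/937Z)^*. Each prime-power unit group is (Z/4Z)^* ≅ Z/2Z; (Z/937Z)^* ≅ Z/936Z. Hence Gal(Q(zeta_3748)/Q) ≅ Z/2Z × Z/936Z.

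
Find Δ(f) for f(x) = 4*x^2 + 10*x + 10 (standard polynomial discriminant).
Δ = -60

For a quadratic a x^2 + b x + c the discriminant is Δ = b^2 - 4ac = (10)^2 - 4*(4)*(10) = 100 - (160) = -60.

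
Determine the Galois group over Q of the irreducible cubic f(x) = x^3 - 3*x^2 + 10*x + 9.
Gal(K/Q) = S_3 (symmetric group of order 6)

Compute the discriminant of x^3 + (-3)*x^2 + (10)*x + (9): Δ = -9175. Since Δ is not a rational square, the Galois group is not contained in A_3; it must be the full S_3 (irreducibility of the cubic rules out anything smaller).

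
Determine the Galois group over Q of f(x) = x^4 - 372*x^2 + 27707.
Gal(K/Q) = V_4 (Klein four-group, Z/2Z × Z/2Z)

f factors as (x^2 - 269)(x^2 - 103), so the splitting field is K = Q(sqrt(269), sqrt(103)). The elements 269, 103, 27707 are all non-squares in Q, so sqrt(269) and sqrt(103) generate independent quadratic extensions. Thus [K:Q] = 4 and Gal(K/Q) is generated by the two order-2 automorphisms sqrt(269) ↦ -sqrt(269) and sqrt(103) ↦ -sqrt(103), giving V_4.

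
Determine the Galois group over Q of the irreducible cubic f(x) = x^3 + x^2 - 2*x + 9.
Gal(K/Q) = S_3 (symmetric group of order 6)

Compute the discriminant of x^3 + (1)*x^2 + (-2)*x + (9): Δ = -2511. Since Δ is not a rational square, the Galois group is not contained in A_3; it must be the full S_3 (irreducibility of the cubic rules out anything smaller).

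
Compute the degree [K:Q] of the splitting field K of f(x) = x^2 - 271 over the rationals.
[K:Q] = 2

The polynomial x^2 - 271 is irreducible over Q since 271 is not a perfect square. Its splitting field is Q(sqrt(271)), which has degree 2 over Q.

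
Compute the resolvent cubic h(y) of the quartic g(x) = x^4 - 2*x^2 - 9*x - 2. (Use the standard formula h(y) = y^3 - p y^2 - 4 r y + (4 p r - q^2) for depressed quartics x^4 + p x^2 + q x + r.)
h(y) = y^3 + 2*y^2 + 8*y - 65

Identify coefficients: p = -2, q = -9, r = -2.
Plug into h(y) = y^3 - p y^2 - 4 r y + (4 p r - q^2):
  h(y) = y^3 - (-2) y^2 - 4*(-2) y + (4*(-2)*(-2) - (-9)^2)
       = y^3 + (2) y^2 + (8) y + (-65).
Simplifying: h(y) = y^3 + 2*y^2 + 8*y - 65.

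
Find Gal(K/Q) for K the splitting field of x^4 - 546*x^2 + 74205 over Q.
Gal(K/Q) = V_4 (Klein four-group, Z/2Z × Z/2Z)

f factors as (x^2 - 255)(x^2 - 291), so the splitting field is K = Q(sqrt(255), sqrt(291)). The elements 255, 291, 74205 are all non-squares in Q, so sqrt(255) and sqrt(291) generate independent quadratic extensions. Thus [K:Q] = 4 and Gal(K/Q) is generated by the two order-2 automorphisms sqrt(255) ↦ -sqrt(255) and sqrt(291) ↦ -sqrt(291), giving V_4.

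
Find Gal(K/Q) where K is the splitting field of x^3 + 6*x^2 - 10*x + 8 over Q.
Gal(K/Q) = S_3 (symmetric group of order 6)

Compute the discriminant of x^3 + (6)*x^2 + (-10)*x + (8): Δ = -9680. Since Δ is not a rational square, the Galois group is not contained in A_3; it must be the full S_3 (irreducibility of the cubic rules out anything smaller).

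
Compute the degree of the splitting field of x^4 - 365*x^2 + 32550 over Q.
[K:Q] = 4

f factors as (x^2 - 210)(x^2 - 155); the splitting field is K = Q(sqrt(210), sqrt(155)). Since 210, 155, and 32550 are all non-squares in Q, the three subfields Q(sqrt(210)), Q(sqrt(155)), Q(sqrt(32550)) are distinct degree-2 extensions, so [K:Q] = 4 (Klein four Galois group).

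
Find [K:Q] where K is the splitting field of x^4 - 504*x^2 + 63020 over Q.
[K:Q] = 4

f factors as (x^2 - 230)(x^2 - 274); the splitting field is K = Q(sqrt(230), sqrt(274)). Since 230, 274, and 63020 are all non-squares in Q, the three subfields Q(sqrt(230)), Q(sqrt(274)), Q(sqrt(63020)) are distinct degree-2 extensions, so [K:Q] = 4 (Klein four Galois group).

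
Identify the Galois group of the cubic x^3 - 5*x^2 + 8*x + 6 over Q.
Gal(K/Q) = S_3 (symmetric group of order 6)

Compute the discriminant of x^3 + (-5)*x^2 + (8)*x + (6): Δ = -2740. Since Δ is not a rational square, the Galois group is not contained in A_3; it must be the full S_3 (irreducibility of the cubic rules out anything smaller).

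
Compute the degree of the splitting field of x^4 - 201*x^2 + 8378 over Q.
[K:Q] = 4

f factors as (x^2 - 142)(x^2 - 59); the splitting field is K = Q(sqrt(142), sqrt(59)). Since 142, 59, and 8378 are all non-squares in Q, the three subfields Q(sqrt(142)), Q(sqrt(59)), Q(sqrt(8378)) are distinct degree-2 extensions, so [K:Q] = 4 (Klein four Galois group).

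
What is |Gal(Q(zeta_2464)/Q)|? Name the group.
|Gal(Q(zeta_2464)/Q)| = phi(2464) = 960; group ≅ (Z/2464Z)^* ≅ Z/2Z × Z/6Z × Z/8Z × Z/10Z

The n-th cyclotomic polynomial Φ_2464(x) is the minimal polynomial of zeta_2464 over Q and has degree phi(2464) = 960. So Q(zeta_2464) is a degree-960 Galois extension with Galois group (Z/2464Z)^*. By CRT, (Z/2464Z)^* ≅ (Z/32Z)^* × (Z/7Z)^* × (Z/11Z)^*. Each prime-power unit group is (Z/32Z)^* ≅ Z/2Z × Z/8Z; (Z/7Z)^* ≅ Z/6Z; (Z/11Z)^* ≅ Z/10Z. Hence Gal(Q(zeta_2464)/Q) ≅ Z/2Z × Z/6Z × Z/8Z × Z/10Z.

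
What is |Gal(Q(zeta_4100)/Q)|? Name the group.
|Gal(Q(zeta_4100)/Q)| = phi(4100) = 1600; group ≅ (Z/4100Z)^* ≅ Z/2Z × Z/20Z × Z/40Z

The n-th cyclotomic polynomial Φ_4100(x) is the minimal polynomial of zeta_4100 over Q and has degree phi(4100) = 1600. So Q(zeta_4100) is a degree-1600 Galois extension with Galois group (Z/4100Z)^*. By CRT, (Z/4100Z)^* ≅ (Z/4Z)^* × (Z/25Z)^* × (Z/41Z)^*. Each prime-power unit group is (Z/4Z)^* ≅ Z/2Z; (Z/25Z)^* ≅ Z/20Z; (Z/41Z)^* ≅ Z/40Z. Hence Gal(Q(zeta_4100)/Q) ≅ Z/2Z × Z/20Z × Z/40Z.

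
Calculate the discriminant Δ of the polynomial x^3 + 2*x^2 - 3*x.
Δ = 144

For x^3 + a x^2 + b x + c the discriminant is Δ = 18 a b c - 4 a^3 c + a^2 b^2 - 4 b^3 - 27 c^2.
Plug a = 2, b = -3, c = 0:
  18*(2)*(-3)*(0) - 4*(2)^3*(0) + (2)^2*(-3)^2 - 4*(-3)^3 - 27*(0)^2
  = 0 + (0) + 36 + (108) + (0)
  = 144.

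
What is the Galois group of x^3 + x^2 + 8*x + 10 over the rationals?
Gal(K/Q) = S_3 (symmetric group of order 6)

Compute the discriminant of x^3 + (1)*x^2 + (8)*x + (10): Δ = -3284. Since Δ is not a rational square, the Galois group is not contained in A_3; it must be the full S_3 (irreducibility of the cubic rules out anything smaller).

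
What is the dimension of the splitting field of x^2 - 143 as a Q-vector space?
[K:Q] = 2

The polynomial x^2 - 143 is irreducible over Q since 143 is not a perfect square. Its splitting field is Q(sqrt(143)), which has degree 2 over Q.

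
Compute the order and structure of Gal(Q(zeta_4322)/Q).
|Gal(Q(zeta_4322)/Q)| = phi(4322) = 2160; group ≅ (Z/4322Z)^* ≅ Z/2160Z

The n-th cyclotomic polynomial Φ_4322(x) is the minimal polynomial of zeta_4322 over Q and has degree phi(4322) = 2160. So Q(zeta_4322) is a degree-2160 Galois extension with Galois group (Z/4322Z)^*. By CRT, (Z/4322Z)^* ≅ (Z/2Z)^* × (Z/2161Z)^*. Each prime-power unit group is (Z/2Z)^* ≅ trivial group (order 1); (Z/2161Z)^* ≅ Z/2160Z. Hence Gal(Q(zeta_4322)/Q) ≅ Z/2160Z.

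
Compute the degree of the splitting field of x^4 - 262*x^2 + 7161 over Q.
[K:Q] = 4

f factors as (x^2 - 31)(x^2 - 231); the splitting field is K = Q(sqrt(31), sqrt(231)). Since 31, 231, and 7161 are all non-squares in Q, the three subfields Q(sqrt(31)), Q(sqrt(231)), Q(sqrt(7161)) are distinct degree-2 extensions, so [K:Q] = 4 (Klein four Galois group).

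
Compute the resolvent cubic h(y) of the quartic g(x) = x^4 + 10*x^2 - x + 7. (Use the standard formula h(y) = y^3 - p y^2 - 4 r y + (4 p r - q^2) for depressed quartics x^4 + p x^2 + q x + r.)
h(y) = y^3 - 10*y^2 - 28*y + 279

Identify coefficients: p = 10, q = -1, r = 7.
Plug into h(y) = y^3 - p y^2 - 4 r y + (4 p r - q^2):
  h(y) = y^3 - (10) y^2 - 4*(7) y + (4*(10)*(7) - (-1)^2)
       = y^3 + (-10) y^2 + (-28) y + (279).
Simplifying: h(y) = y^3 - 10*y^2 - 28*y + 279.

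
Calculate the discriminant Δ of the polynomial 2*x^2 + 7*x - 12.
Δ = 145

For a quadratic a x^2 + b x + c the discriminant is Δ = b^2 - 4ac = (7)^2 - 4*(2)*(-12) = 49 - (-96) = 145.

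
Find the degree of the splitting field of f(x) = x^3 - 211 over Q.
[K:Q] = 6

x^3 - 211 has one real root r = 211^(1/3) and two complex roots r*zeta_3, r*zeta_3^2 where zeta_3 = e^(2*pi*i/3). The splitting field is Q(r, zeta_3). [Q(r):Q] = 3 and [Q(zeta_3):Q] = 2 with gcd = 1, so [Q(r, zeta_3):Q] = 3 * 2 = 6.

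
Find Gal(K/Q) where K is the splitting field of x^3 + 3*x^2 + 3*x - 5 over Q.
Gal(K/Q) = S_3 (symmetric group of order 6)

Compute the discriminant of x^3 + (3)*x^2 + (3)*x + (-5): Δ = -972. Since Δ is not a rational square, the Galois group is not contained in A_3; it must be the full S_3 (irreducibility of the cubic rules out anything smaller).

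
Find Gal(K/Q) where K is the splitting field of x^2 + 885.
Gal(K/Q) = Z/2Z (cyclic of order 2)

x^2 + 885 is irreducible over Q since -885 is not a rational square. The splitting field Q(sqrt(-885)) has degree 2 over Q, and its unique nontrivial automorphism is sqrt(-885) ↦ -sqrt(-885). Hence Gal(Q(sqrt(-885))/Q) = Z/2Z.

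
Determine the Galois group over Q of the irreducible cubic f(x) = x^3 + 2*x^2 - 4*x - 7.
Gal(K/Q) = S_3 (symmetric group of order 6)

Compute the discriminant of x^3 + (2)*x^2 + (-4)*x + (-7): Δ = 229. Since Δ is not a rational square, the Galois group is not contained in A_3; it must be the full S_3 (irreducibility of the cubic rules out anything smaller).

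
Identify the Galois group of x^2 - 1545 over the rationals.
Gal(K/Q) = Z/2Z (cyclic of order 2)

x^2 - 1545 is irreducible over Q since 1545 is not a rational square. The splitting field Q(sqrt(1545)) has degree 2 over Q, and its unique nontrivial automorphism is sqrt(1545) ↦ -sqrt(1545). Hence Gal(Q(sqrt(1545))/Q) = Z/2Z.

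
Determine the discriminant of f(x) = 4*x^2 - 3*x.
Δ = 9

For a quadratic a x^2 + b x + c the discriminant is Δ = b^2 - 4ac = (-3)^2 - 4*(4)*(0) = 9 - (0) = 9.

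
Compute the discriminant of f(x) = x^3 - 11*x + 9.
Δ = 3137

For a depressed cubic x^3 + p x + q the discriminant is Δ = -4 p^3 - 27 q^2 = -4*(-11)^3 - 27*(9)^2 = 5324 - 2187 = 3137.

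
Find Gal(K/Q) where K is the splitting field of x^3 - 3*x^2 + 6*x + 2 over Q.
Gal(K/Q) = S_3 (symmetric group of order 6)

Compute the discriminant of x^3 + (-3)*x^2 + (6)*x + (2): Δ = -1080. Since Δ is not a rational square, the Galois group is not contained in A_3; it must be the full S_3 (irreducibility of the cubic rules out anything smaller).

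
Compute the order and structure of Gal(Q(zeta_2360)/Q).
|Gal(Q(zeta_2360)/Q)| = phi(2360) = 928; group ≅ (Z/2360Z)^* ≅ Z/2Z × Z/2Z × Z/4Z × Z/58Z

The n-th cyclotomic polynomial Φ_2360(x) is the minimal polynomial of zeta_2360 over Q and has degree phi(2360) = 928. So Q(zeta_2360) is a degree-928 Galois extension with Galois group (Z/2360Z)^*. By CRT, (Z/2360Z)^* ≅ (Z/8Z)^* × (Z/5Z)^* × (Z/59Z)^*. Each prime-power unit group is (Z/8Z)^* ≅ Z/2Z × Z/2Z; (Z/5Z)^* ≅ Z/4Z; (Z/59Z)^* ≅ Z/58Z. Hence Gal(Q(zeta_2360)/Q) ≅ Z/2Z × Z/2Z × Z/4Z × Z/58Z.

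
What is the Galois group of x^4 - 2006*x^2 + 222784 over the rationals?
Gal(K/Q) = Z/2Z (cyclic of order 2)

f factors as (x^2 - 1888)(x^2 - 118), so the splitting field is K = Q(sqrt(1888), sqrt(118)). The squarefree part of 1888 is 118 and the squarefree part of 118 is also 118, so sqrt(1888) and sqrt(118) are both rational multiples of sqrt(118). Hence Q(sqrt(1888)) = Q(sqrt(118)) = Q(sqrt(118)), and the splitting field collapses to a single degree-2 extension with Galois group Z/2Z.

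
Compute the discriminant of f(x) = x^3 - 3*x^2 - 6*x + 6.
Δ = 2808

For x^3 + a x^2 + b x + c the discriminant is Δ = 18 a b c - 4 a^3 c + a^2 b^2 - 4 b^3 - 27 c^2.
Plug a = -3, b = -6, c = 6:
  18*(-3)*(-6)*(6) - 4*(-3)^3*(6) + (-3)^2*(-6)^2 - 4*(-6)^3 - 27*(6)^2
  = 1944 + (648) + 324 + (864) + (-972)
  = 2808.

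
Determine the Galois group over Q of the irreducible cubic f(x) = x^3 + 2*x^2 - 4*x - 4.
Gal(K/Q) = S_3 (symmetric group of order 6)

Compute the discriminant of x^3 + (2)*x^2 + (-4)*x + (-4): Δ = 592. Since Δ is not a rational square, the Galois group is not contained in A_3; it must be the full S_3 (irreducibility of the cubic rules out anything smaller).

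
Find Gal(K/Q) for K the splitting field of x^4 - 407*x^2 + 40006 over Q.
Gal(K/Q) = V_4 (Klein four-group, Z/2Z × Z/2Z)

f factors as (x^2 - 166)(x^2 - 241), so the splitting field is K = Q(sqrt(166), sqrt(241)). The elements 166, 241, 40006 are all non-squares in Q, so sqrt(166) and sqrt(241) generate independent quadratic extensions. Thus [K:Q] = 4 and Gal(K/Q) is generated by the two order-2 automorphisms sqrt(166) ↦ -sqrt(166) and sqrt(241) ↦ -sqrt(241), giving V_4.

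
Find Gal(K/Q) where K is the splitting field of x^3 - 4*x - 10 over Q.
Gal(K/Q) = S_3 (symmetric group of order 6)

Compute the discriminant of x^3 + (0)*x^2 + (-4)*x + (-10): Δ = -2444. Since Δ is not a rational square, the Galois group is not contained in A_3; it must be the full S_3 (irreducibility of the cubic rules out anything smaller).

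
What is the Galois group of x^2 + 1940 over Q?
Gal(K/Q) = Z/2Z (cyclic of order 2)

x^2 + 1940 is irreducible over Q since -1940 is not a rational square. The splitting field Q(sqrt(-1940)) has degree 2 over Q, and its unique nontrivial automorphism is sqrt(-1940) ↦ -sqrt(-1940). Hence Gal(Q(sqrt(-1940))/Q) = Z/2Z.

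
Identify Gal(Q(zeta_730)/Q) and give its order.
|Gal(Q(zeta_730)/Q)| = phi(730) = 288; group ≅ (Z/730Z)^* ≅ Z/4Z × Z/72Z

The n-th cyclotomic polynomial Φ_730(x) is the minimal polynomial of zeta_730 over Q and has degree phi(730) = 288. So Q(zeta_730) is a degree-288 Galois extension with Galois group (Z/730Z)^*. By CRT, (Z/730Z)^* ≅ (Z/2Z)^* × (Z/5Z)^* × (Z/73Z)^*. Each prime-power unit group is (Z/2Z)^* ≅ trivial group (order 1); (Z/5Z)^* ≅ Z/4Z; (Z/73Z)^* ≅ Z/72Z. Hence Gal(Q(zeta_730)/Q) ≅ Z/4Z × Z/72Z.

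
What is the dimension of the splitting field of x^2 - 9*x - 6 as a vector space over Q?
[K:Q] = 2

The discriminant of x^2 + (-9)*x + (-6) is b^2 - 4c = 81 - (-24) = 105. Since 105 is not a perfect square in Q, the polynomial is irreducible over Q. Its two roots generate a degree-2 extension, so [K:Q] = 2.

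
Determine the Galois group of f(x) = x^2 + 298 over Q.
Gal(K/Q) = Z/2Z (cyclic of order 2)

x^2 + 298 is irreducible over Q since -298 is not a rational square. The splitting field Q(sqrt(-298)) has degree 2 over Q, and its unique nontrivial automorphism is sqrt(-298) ↦ -sqrt(-298). Hence Gal(Q(sqrt(-298))/Q) = Z/2Z.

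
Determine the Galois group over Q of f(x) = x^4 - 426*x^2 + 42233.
Gal(K/Q) = V_4 (Klein four-group, Z/2Z × Z/2Z)

f factors as (x^2 - 157)(x^2 - 269), so the splitting field is K = Q(sqrt(157), sqrt(269)). The elements 157, 269, 42233 are all non-squares in Q, so sqrt(157) and sqrt(269) generate independent quadratic extensions. Thus [K:Q] = 4 and Gal(K/Q) is generated by the two order-2 automorphisms sqrt(157) ↦ -sqrt(157) and sqrt(269) ↦ -sqrt(269), giving V_4.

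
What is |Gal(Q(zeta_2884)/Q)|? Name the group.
|Gal(Q(zeta_2884)/Q)| = phi(2884) = 1224; group ≅ (Z/2884Z)^* ≅ Z/2Z × Z/6Z × Z/102Z

The n-th cyclotomic polynomial Φ_2884(x) is the minimal polynomial of zeta_2884 over Q and has degree phi(2884) = 1224. So Q(zeta_2884) is a degree-1224 Galois extension with Galois group (Z/2884Z)^*. By CRT, (Z/2884Z)^* ≅ (Z/4Z)^* × (Z/7Z)^* × (Z/103Z)^*. Each prime-power unit group is (Z/4Z)^* ≅ Z/2Z; (Z/7Z)^* ≅ Z/6Z; (Z/103Z)^* ≅ Z/102Z. Hence Gal(Q(zeta_2884)/Q) ≅ Z/2Z × Z/6Z × Z/102Z.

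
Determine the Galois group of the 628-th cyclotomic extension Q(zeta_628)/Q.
|Gal(Q(zeta_628)/Q)| = phi(628) = 312; group ≅ (Z/628Z)^* ≅ Z/2Z × Z/156Z

The n-th cyclotomic polynomial Φ_628(x) is the minimal polynomial of zeta_628 over Q and has degree phi(628) = 312. So Q(zeta_628) is a degree-312 Galois extension with Galois group (Z/628Z)^*. By CRT, (Z/628Z)^* ≅ (Z/4Z)^* × (Z/157Z)^*. Each prime-power unit group is (Z/4Z)^* ≅ Z/2Z; (Z/157Z)^* ≅ Z/156Z. Hence Gal(Q(zeta_628)/Q) ≅ Z/2Z × Z/156Z.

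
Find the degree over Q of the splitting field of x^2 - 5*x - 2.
[K:Q] = 2

The discriminant of x^2 + (-5)*x + (-2) is b^2 - 4c = 25 - (-8) = 33. Since 33 is not a perfect square in Q, the polynomial is irreducible over Q. Its two roots generate a degree-2 extension, so [K:Q] = 2.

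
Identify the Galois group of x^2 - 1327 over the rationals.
Gal(K/Q) = Z/2Z (cyclic of order 2)

x^2 - 1327 is irreducible over Q since 1327 is not a rational square. The splitting field Q(sqrt(1327)) has degree 2 over Q, and its unique nontrivial automorphism is sqrt(1327) ↦ -sqrt(1327). Hence Gal(Q(sqrt(1327))/Q) = Z/2Z.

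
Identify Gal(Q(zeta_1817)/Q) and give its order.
|Gal(Q(zeta_1817)/Q)| = phi(1817) = 1716; group ≅ (Z/1817Z)^* ≅ Z/22Z × Z/78Z

The n-th cyclotomic polynomial Φ_1817(x) is the minimal polynomial of zeta_1817 over Q and has degree phi(1817) = 1716. So Q(zeta_1817) is a degree-1716 Galois extension with Galois group (Z/1817Z)^*. By CRT, (Z/1817Z)^* ≅ (Z/23Z)^* × (Z/79Z)^*. Each prime-power unit group is (Z/23Z)^* ≅ Z/22Z; (Z/79Z)^* ≅ Z/78Z. Hence Gal(Q(zeta_1817)/Q) ≅ Z/22Z × Z/78Z.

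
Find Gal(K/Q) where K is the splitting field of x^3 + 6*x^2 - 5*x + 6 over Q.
Gal(K/Q) = S_3 (symmetric group of order 6)

Compute the discriminant of x^3 + (6)*x^2 + (-5)*x + (6): Δ = -7996. Since Δ is not a rational square, the Galois group is not contained in A_3; it must be the full S_3 (irreducibility of the cubic rules out anything smaller).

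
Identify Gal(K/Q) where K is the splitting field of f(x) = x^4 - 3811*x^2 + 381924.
Gal(K/Q) = Z/2Z (cyclic of order 2)

f factors as (x^2 - 103)(x^2 - 3708), so the splitting field is K = Q(sqrt(103), sqrt(3708)). The squarefree part of 103 is 103 and the squarefree part of 3708 is also 103, so sqrt(103) and sqrt(3708) are both rational multiples of sqrt(103). Hence Q(sqrt(103)) = Q(sqrt(3708)) = Q(sqrt(103)), and the splitting field collapses to a single degree-2 extension with Galois group Z/2Z.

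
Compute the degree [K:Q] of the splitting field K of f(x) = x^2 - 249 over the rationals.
[K:Q] = 2

The polynomial x^2 - 249 is irreducible over Q since 249 is not a perfect square. Its splitting field is Q(sqrt(249)), which has degree 2 over Q.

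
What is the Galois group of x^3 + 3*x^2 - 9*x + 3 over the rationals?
Gal(K/Q) = S_3 (symmetric group of order 6)

Compute the discriminant of x^3 + (3)*x^2 + (-9)*x + (3): Δ = 1620. Since Δ is not a rational square, the Galois group is not contained in A_3; it must be the full S_3 (irreducibility of the cubic rules out anything smaller).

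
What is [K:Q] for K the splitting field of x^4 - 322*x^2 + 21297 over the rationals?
[K:Q] = 4

f factors as (x^2 - 229)(x^2 - 93); the splitting field is K = Q(sqrt(229), sqrt(93)). Since 229, 93, and 21297 are all non-squares in Q, the three subfields Q(sqrt(229)), Q(sqrt(93)), Q(sqrt(21297)) are distinct degree-2 extensions, so [K:Q] = 4 (Klein four Galois group).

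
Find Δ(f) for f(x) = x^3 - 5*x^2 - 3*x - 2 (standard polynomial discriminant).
Δ = -1315

For x^3 + a x^2 + b x + c the discriminant is Δ = 18 a b c - 4 a^3 c + a^2 b^2 - 4 b^3 - 27 c^2.
Plug a = -5, b = -3, c = -2:
  18*(-5)*(-3)*(-2) - 4*(-5)^3*(-2) + (-5)^2*(-3)^2 - 4*(-3)^3 - 27*(-2)^2
  = -540 + (-1000) + 225 + (108) + (-108)
  = -1315.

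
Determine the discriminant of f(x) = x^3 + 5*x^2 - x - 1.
Δ = 592

For x^3 + a x^2 + b x + c the discriminant is Δ = 18 a b c - 4 a^3 c + a^2 b^2 - 4 b^3 - 27 c^2.
Plug a = 5, b = -1, c = -1:
  18*(5)*(-1)*(-1) - 4*(5)^3*(-1) + (5)^2*(-1)^2 - 4*(-1)^3 - 27*(-1)^2
  = 90 + (500) + 25 + (4) + (-27)
  = 592.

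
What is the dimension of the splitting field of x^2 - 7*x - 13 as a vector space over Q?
[K:Q] = 2

The discriminant of x^2 + (-7)*x + (-13) is b^2 - 4c = 49 - (-52) = 101. Since 101 is not a perfect square in Q, the polynomial is irreducible over Q. Its two roots generate a degree-2 extension, so [K:Q] = 2.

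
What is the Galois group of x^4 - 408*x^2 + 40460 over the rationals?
Gal(K/Q) = V_4 (Klein four-group, Z/2Z × Z/2Z)

f factors as (x^2 - 170)(x^2 - 238), so the splitting field is K = Q(sqrt(170), sqrt(238)). The elements 170, 238, 40460 are all non-squares in Q, so sqrt(170) and sqrt(238) generate independent quadratic extensions. Thus [K:Q] = 4 and Gal(K/Q) is generated by the two order-2 automorphisms sqrt(170) ↦ -sqrt(170) and sqrt(238) ↦ -sqrt(238), giving V_4.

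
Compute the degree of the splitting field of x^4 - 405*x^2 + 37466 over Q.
[K:Q] = 4

f factors as (x^2 - 262)(x^2 - 143); the splitting field is K = Q(sqrt(262), sqrt(143)). Since 262, 143, and 37466 are all non-squares in Q, the three subfields Q(sqrt(262)), Q(sqrt(143)), Q(sqrt(37466)) are distinct degree-2 extensions, so [K:Q] = 4 (Klein four Galois group).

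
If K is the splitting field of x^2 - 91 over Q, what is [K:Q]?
[K:Q] = 2

The polynomial x^2 - 91 is irreducible over Q since 91 is not a perfect square. Its splitting field is Q(sqrt(91)), which has degree 2 over Q.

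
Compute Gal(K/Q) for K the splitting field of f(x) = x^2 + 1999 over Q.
Gal(K/Q) = Z/2Z (cyclic of order 2)

x^2 + 1999 is irreducible over Q since -1999 is not a rational square. The splitting field Q(sqrt(-1999)) has degree 2 over Q, and its unique nontrivial automorphism is sqrt(-1999) ↦ -sqrt(-1999). Hence Gal(Q(sqrt(-1999))/Q) = Z/2Z.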